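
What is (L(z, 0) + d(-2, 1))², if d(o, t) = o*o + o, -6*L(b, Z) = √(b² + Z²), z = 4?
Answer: 16/9 ≈ 1.7778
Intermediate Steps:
L(b, Z) = -√(Z² + b²)/6 (L(b, Z) = -√(b² + Z²)/6 = -√(Z² + b²)/6)
d(o, t) = o + o² (d(o, t) = o² + o = o + o²)
(L(z, 0) + d(-2, 1))² = (-√(0² + 4²)/6 - 2*(1 - 2))² = (-√(0 + 16)/6 - 2*(-1))² = (-√16/6 + 2)² = (-⅙*4 + 2)² = (-⅔ + 2)² = (4/3)² = 16/9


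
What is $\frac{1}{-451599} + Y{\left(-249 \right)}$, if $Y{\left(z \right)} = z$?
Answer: $- \frac{112448152}{451599} \approx -249.0$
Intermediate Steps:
$\frac{1}{-451599} + Y{\left(-249 \right)} = \frac{1}{-451599} - 249 = - \frac{1}{451599} - 249 = - \frac{112448152}{451599}$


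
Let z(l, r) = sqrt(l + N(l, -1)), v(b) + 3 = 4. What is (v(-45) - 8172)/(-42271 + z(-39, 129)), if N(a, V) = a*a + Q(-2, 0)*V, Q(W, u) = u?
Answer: 345396341/1786835959 + 8171*sqrt(1482)/1786835959 ≈ 0.19348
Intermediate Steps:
v(b) = 1 (v(b) = -3 + 4 = 1)
N(a, V) = a**2 (N(a, V) = a*a + 0*V = a**2 + 0 = a**2)
z(l, r) = sqrt(l + l**2)
(v(-45) - 8172)/(-42271 + z(-39, 129)) = (1 - 8172)/(-42271 + sqrt(-39*(1 - 39))) = -8171/(-42271 + sqrt(-39*(-38))) = -8171/(-42271 + sqrt(1482))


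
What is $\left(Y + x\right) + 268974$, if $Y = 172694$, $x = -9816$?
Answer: $431852$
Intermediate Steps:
$\left(Y + x\right) + 268974 = \left(172694 - 9816\right) + 268974 = 162878 + 268974 = 431852$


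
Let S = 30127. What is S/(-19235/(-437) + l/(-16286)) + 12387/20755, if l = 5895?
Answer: 127257052704881/184236261335 ≈ 690.73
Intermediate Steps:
S/(-19235/(-437) + l/(-16286)) + 12387/20755 = 30127/(-19235/(-437) + 5895/(-16286)) + 12387/20755 = 30127/(-19235*(-1/437) + 5895*(-1/16286)) + 12387*(1/20755) = 30127/(19235/437 - 5895/16286) + 12387/20755 = 30127/(310685095/7116982) + 12387/20755 = 30127*(7116982/310685095) + 12387/20755 = 214413316714/310685095 + 12387/20755 = 127257052704881/184236261335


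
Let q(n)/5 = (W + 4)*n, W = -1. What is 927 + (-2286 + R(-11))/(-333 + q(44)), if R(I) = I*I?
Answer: 300964/327 ≈ 920.38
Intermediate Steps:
R(I) = I²
q(n) = 15*n (q(n) = 5*((-1 + 4)*n) = 5*(3*n) = 15*n)
927 + (-2286 + R(-11))/(-333 + q(44)) = 927 + (-2286 + (-11)²)/(-333 + 15*44) = 927 + (-2286 + 121)/(-333 + 660) = 927 - 2165/327 = 300964/327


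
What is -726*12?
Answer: -8712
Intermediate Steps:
-726*12 = -2*4356 = -8712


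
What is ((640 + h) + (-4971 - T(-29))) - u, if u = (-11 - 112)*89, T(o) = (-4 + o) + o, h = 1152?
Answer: 7830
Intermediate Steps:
T(o) = -4 + 2*o
u = -10947 (u = -123*89 = -10947)
((640 + h) + (-4971 - T(-29))) - u = ((640 + 1152) + (-4971 - (-4 + 2*(-29)))) - 1*(-10947) = (1792 + (-4971 - (-4 - 58))) + 10947 = (1792 + (-4971 - 1*(-62))) + 10947 = (1792 + (-4971 + 62)) + 10947 = (1792 - 4909) + 10947 = -3117 + 10947 = 7830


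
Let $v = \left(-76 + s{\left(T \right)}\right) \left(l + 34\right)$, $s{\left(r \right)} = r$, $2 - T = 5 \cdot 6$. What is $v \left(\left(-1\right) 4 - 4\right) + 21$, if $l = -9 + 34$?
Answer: $49109$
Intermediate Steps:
$T = -28$ ($T = 2 - 5 \cdot 6 = 2 - 30 = -28$)
$l = 25$
$v = -6136$ ($v = \left(-76 - 28\right) \left(25 + 34\right) = \left(-104\right) 59 = -6136$)
$v \left(\left(-1\right) 4 - 4\right) + 21 = - 6136 \left(\left(-1\right) 4 - 4\right) + 21 = - 6136 \left(-4 - 4\right) + 21 = \left(-6136\right) \left(-8\right) + 21 = 49088 + 21 = 49109$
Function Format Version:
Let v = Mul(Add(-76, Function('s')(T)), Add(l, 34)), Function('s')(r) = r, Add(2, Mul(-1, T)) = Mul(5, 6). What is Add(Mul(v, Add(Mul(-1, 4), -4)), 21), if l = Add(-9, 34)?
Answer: 49109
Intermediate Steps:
T = -28 (T = Add(2, Mul(-1, Mul(5, 6))) = Add(2, Mul(-1, 30)) = Add(2, -30) = -28)
l = 25
v = -6136 (v = Mul(Add(-76, -28), Add(25, 34)) = Mul(-104, 59) = -6136)
Add(Mul(v, Add(Mul(-1, 4), -4)), 21) = Add(Mul(-6136, Add(Mul(-1, 4), -4)), 21) = Add(Mul(-6136, Add(-4, -4)), 21) = Add(Mul(-6136, -8), 21) = Add(49088, 21) = 49109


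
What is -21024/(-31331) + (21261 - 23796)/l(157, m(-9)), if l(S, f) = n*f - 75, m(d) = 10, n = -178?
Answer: 23684721/11623801 ≈ 2.0376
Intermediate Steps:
l(S, f) = -75 - 178*f (l(S, f) = -178*f - 75 = -75 - 178*f)
-21024/(-31331) + (21261 - 23796)/l(157, m(-9)) = -21024/(-31331) + (21261 - 23796)/(-75 - 178*10) = -21024*(-1/31331) - 2535/(-75 - 1780) = 21024/31331 - 2535/(-1855) = 21024/31331 - 2535*(-1/1855) = 21024/31331 + 507/371 = 23684721/11623801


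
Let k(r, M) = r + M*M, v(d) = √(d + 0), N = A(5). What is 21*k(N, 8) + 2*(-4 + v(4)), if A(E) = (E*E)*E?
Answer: 3965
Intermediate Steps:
A(E) = E³ (A(E) = E²*E = E³)
N = 125 (N = 5³ = 125)
v(d) = √d
k(r, M) = r + M²
21*k(N, 8) + 2*(-4 + v(4)) = 21*(125 + 8²) + 2*(-4 + √4) = 21*(125 + 64) + 2*(-4 + 2) = 21*189 + 2*(-2) = 3969 - 4 = 3965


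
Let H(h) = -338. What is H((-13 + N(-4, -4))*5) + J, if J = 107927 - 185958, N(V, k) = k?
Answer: -78369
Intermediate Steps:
J = -78031
H((-13 + N(-4, -4))*5) + J = -338 - 78031 = -78369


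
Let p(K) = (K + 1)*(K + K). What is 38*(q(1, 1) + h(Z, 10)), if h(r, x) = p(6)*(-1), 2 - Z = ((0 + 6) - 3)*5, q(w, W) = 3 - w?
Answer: -3116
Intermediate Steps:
p(K) = 2*K*(1 + K) (p(K) = (1 + K)*(2*K) = 2*K*(1 + K))
Z = -13 (Z = 2 - ((0 + 6) - 3)*5 = 2 - (6 - 3)*5 = 2 - 3*5 = 2 - 1*15 = 2 - 15 = -13)
h(r, x) = -84 (h(r, x) = (2*6*(1 + 6))*(-1) = (2*6*7)*(-1) = 84*(-1) = -84)
38*(q(1, 1) + h(Z, 10)) = 38*((3 - 1*1) - 84) = 38*((3 - 1) - 84) = 38*(2 - 84) = 38*(-82) = -3116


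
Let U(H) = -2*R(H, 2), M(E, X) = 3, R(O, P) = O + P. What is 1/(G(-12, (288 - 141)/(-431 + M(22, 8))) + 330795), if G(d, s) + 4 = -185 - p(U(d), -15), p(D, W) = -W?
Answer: 1/330591 ≈ 3.0249e-6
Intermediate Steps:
U(H) = -4 - 2*H (U(H) = -2*(H + 2) = -2*(2 + H) = -4 - 2*H)
G(d, s) = -204 (G(d, s) = -4 + (-185 - (-1)*(-15)) = -4 + (-185 - 1*15) = -4 + (-185 - 15) = -4 - 200 = -204)
1/(G(-12, (288 - 141)/(-431 + M(22, 8))) + 330795) = 1/(-204 + 330795) = 1/330591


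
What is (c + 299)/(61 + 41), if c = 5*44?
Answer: 173/34 ≈ 5.0882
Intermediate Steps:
c = 220
(c + 299)/(61 + 41) = (220 + 299)/(61 + 41) = 519/102 = 519*(1/102) = 173/34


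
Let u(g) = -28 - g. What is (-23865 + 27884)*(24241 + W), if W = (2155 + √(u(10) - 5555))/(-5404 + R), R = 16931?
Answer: 1123021783078/11527 + 4019*I*√5593/11527 ≈ 9.7425e+7 + 26.075*I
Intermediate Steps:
W = 2155/11527 + I*√5593/11527 (W = (2155 + √((-28 - 1*10) - 5555))/(-5404 + 16931) = (2155 + √((-28 - 10) - 5555))/11527 = (2155 + √(-38 - 5555))*(1/11527) = (2155 + √(-5593))*(1/11527) = (2155 + I*√5593)*(1/11527) = 2155/11527 + I*√5593/11527 ≈ 0.18695 + 0.0064879*I)
(-23865 + 27884)*(24241 + W) = (-23865 + 27884)*(24241 + (2155/11527 + I*√5593/11527)) = 4019*(279428162/11527 + I*√5593/11527) = 1123021783078/11527 + 4019*I*√5593/11527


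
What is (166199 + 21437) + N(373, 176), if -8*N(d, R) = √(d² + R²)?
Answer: 187636 - √170105/8 ≈ 1.8758e+5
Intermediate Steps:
N(d, R) = -√(R² + d²)/8 (N(d, R) = -√(d² + R²)/8 = -√(R² + d²)/8)
(166199 + 21437) + N(373, 176) = (166199 + 21437) - √(176² + 373²)/8 = 187636 - √(30976 + 139129)/8 = 187636 - √170105/8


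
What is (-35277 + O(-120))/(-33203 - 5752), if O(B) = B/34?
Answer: 199923/220745 ≈ 0.90567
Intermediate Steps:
O(B) = B/34 (O(B) = B*(1/34) = B/34)
(-35277 + O(-120))/(-33203 - 5752) = (-35277 + (1/34)*(-120))/(-33203 - 5752) = (-35277 - 60/17)/(-38955) = -599769/17*(-1/38955) = 199923/220745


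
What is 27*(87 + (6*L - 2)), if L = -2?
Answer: 1971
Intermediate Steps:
27*(87 + (6*L - 2)) = 27*(87 + (6*(-2) - 2)) = 27*(87 + (-12 - 2)) = 27*(87 - 14) = 27*73 = 1971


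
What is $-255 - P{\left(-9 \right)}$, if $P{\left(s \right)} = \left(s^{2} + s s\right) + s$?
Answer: $-408$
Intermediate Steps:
$P{\left(s \right)} = s + 2 s^{2}$ ($P{\left(s \right)} = \left(s^{2} + s^{2}\right) + s = 2 s^{2} + s = s + 2 s^{2}$)
$-255 - P{\left(-9 \right)} = -255 - - 9 \left(1 + 2 \left(-9\right)\right) = -255 - - 9 \left(1 - 18\right) = -255 - \left(-9\right) \left(-17\right) = -255 - 153 = -408$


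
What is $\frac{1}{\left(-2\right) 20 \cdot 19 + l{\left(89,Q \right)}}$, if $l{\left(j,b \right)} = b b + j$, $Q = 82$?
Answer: $\frac{1}{6053} \approx 0.00016521$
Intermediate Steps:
$l{\left(j,b \right)} = j + b^{2}$ ($l{\left(j,b \right)} = b^{2} + j = j + b^{2}$)
$\frac{1}{\left(-2\right) 20 \cdot 19 + l{\left(89,Q \right)}} = \frac{1}{\left(-2\right) 20 \cdot 19 + \left(89 + 82^{2}\right)} = \frac{1}{\left(-40\right) 19 + \left(89 + 6724\right)} = \frac{1}{-760 + 6813} = \frac{1}{6053}$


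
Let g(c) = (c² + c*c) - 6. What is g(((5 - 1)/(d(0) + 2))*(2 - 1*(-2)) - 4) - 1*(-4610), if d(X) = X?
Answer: 4636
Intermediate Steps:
g(c) = -6 + 2*c² (g(c) = (c² + c²) - 6 = 2*c² - 6 = -6 + 2*c²)
g(((5 - 1)/(d(0) + 2))*(2 - 1*(-2)) - 4) - 1*(-4610) = (-6 + 2*(((5 - 1)/(0 + 2))*(2 - 1*(-2)) - 4)²) - 1*(-4610) = (-6 + 2*((4/2)*(2 + 2) - 4)²) + 4610 = (-6 + 2*((4*(½))*4 - 4)²) + 4610 = (-6 + 2*(2*4 - 4)²) + 4610 = (-6 + 2*(8 - 4)²) + 4610 = (-6 + 2*4²) + 4610 = (-6 + 2*16) + 4610 = (-6 + 32) + 4610 = 26 + 4610 = 4636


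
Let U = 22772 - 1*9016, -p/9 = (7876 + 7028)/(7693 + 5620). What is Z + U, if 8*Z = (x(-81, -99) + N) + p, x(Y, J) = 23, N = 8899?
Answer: 791856737/53252 ≈ 14870.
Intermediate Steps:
p = -134136/13313 (p = -9*(7876 + 7028)/(7693 + 5620) = -134136/13313 ≈ -10.076)
U = 13756 (U = 22772 - 9016 = 13756)
Z = 59322225/53252 (Z = ((23 + 8899) - 134136/13313)/8 = (8922 - 134136/13313)/8 = (1/8)*(118644450/13313) = 59322225/53252 ≈ 1114.0)
Z + U = 59322225/53252 + 13756 = 791856737/53252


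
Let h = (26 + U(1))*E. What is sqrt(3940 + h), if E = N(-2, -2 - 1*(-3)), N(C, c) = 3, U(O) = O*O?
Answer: sqrt(4021) ≈ 63.411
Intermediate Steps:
U(O) = O**2
E = 3
h = 81 (h = (26 + 1**2)*3 = (26 + 1)*3 = 27*3 = 81)
sqrt(3940 + h) = sqrt(3940 + 81) = sqrt(4021)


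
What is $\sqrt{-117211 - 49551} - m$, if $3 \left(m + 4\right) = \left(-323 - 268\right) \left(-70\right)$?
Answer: $-13786 + i \sqrt{166762} \approx -13786.0 + 408.37 i$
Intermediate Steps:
$m = 13786$ ($m = -4 + \frac{\left(-323 - 268\right) \left(-70\right)}{3} = -4 + \frac{\left(-591\right) \left(-70\right)}{3} = -4 + \frac{1}{3} \cdot 41370 = -4 + 13790 = 13786$)
$\sqrt{-117211 - 49551} - m = \sqrt{-117211 - 49551} - 13786 = \sqrt{-166762} - 13786 = i \sqrt{166762} - 13786 = -13786 + i \sqrt{166762}$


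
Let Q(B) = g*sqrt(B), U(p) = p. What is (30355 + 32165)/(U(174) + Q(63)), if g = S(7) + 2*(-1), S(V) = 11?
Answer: 1208720/2797 - 187560*sqrt(7)/2797 ≈ 254.73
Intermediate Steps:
g = 9 (g = 11 + 2*(-1) = 11 - 2 = 9)
Q(B) = 9*sqrt(B)
(30355 + 32165)/(U(174) + Q(63)) = (30355 + 32165)/(174 + 9*sqrt(63)) = 62520/(174 + 9*(3*sqrt(7))) = 62520/(174 + 27*sqrt(7))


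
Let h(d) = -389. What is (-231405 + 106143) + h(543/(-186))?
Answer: -125651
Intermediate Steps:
(-231405 + 106143) + h(543/(-186)) = (-231405 + 106143) - 389 = -125262 - 389 = -125651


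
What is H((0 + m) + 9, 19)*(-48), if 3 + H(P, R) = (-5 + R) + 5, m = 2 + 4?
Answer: -768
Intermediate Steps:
m = 6
H(P, R) = -3 + R (H(P, R) = -3 + ((-5 + R) + 5) = -3 + R)
H((0 + m) + 9, 19)*(-48) = (-3 + 19)*(-48) = 16*(-48) = -768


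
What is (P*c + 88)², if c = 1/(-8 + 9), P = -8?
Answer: 6400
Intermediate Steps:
c = 1 (c = 1/1 = 1)
(P*c + 88)² = (-8*1 + 88)² = (-8 + 88)² = 80² = 6400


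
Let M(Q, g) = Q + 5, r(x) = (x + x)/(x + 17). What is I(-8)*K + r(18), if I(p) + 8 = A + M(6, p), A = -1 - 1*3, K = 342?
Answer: -11934/35 ≈ -340.97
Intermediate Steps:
A = -4 (A = -1 - 3 = -4)
r(x) = 2*x/(17 + x) (r(x) = (2*x)/(17 + x) = 2*x/(17 + x))
M(Q, g) = 5 + Q
I(p) = -1 (I(p) = -8 + (-4 + (5 + 6)) = -8 + (-4 + 11) = -8 + 7 = -1)
I(-8)*K + r(18) = -1*342 + 2*18/(17 + 18) = -342 + 2*18/35 = -342 + 2*18*(1/35) = -342 + 36/35 = -11934/35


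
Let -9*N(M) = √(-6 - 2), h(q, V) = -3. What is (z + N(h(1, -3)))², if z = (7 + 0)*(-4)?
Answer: 63496/81 + 112*I*√2/9 ≈ 783.9 + 17.599*I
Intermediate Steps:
N(M) = -2*I*√2/9 (N(M) = -√(-6 - 2)/9 = -2*I*√2/9)
z = -28 (z = 7*(-4) = -28)
(z + N(h(1, -3)))² = (-28 - 2*I*√2/9)²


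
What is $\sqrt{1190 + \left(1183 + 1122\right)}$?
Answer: $\sqrt{3495} \approx 59.119$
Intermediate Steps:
$\sqrt{1190 + \left(1183 + 1122\right)} = \sqrt{1190 + 2305} = \sqrt{3495}$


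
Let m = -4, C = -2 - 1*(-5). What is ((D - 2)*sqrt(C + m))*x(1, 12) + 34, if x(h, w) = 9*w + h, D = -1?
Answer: 34 - 327*I ≈ 34.0 - 327.0*I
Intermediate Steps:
C = 3 (C = -2 + 5 = 3)
x(h, w) = h + 9*w
((D - 2)*sqrt(C + m))*x(1, 12) + 34 = ((-1 - 2)*sqrt(3 - 4))*(1 + 9*12) + 34 = (-3*I)*(1 + 108) + 34 = -3*I*109 + 34 = -327*I + 34 = 34 - 327*I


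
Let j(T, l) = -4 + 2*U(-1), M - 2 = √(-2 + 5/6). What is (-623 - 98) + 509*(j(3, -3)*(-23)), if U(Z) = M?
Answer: -721 - 11707*I*√42/3 ≈ -721.0 - 25290.0*I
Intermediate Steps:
M = 2 + I*√42/6 (M = 2 + √(-2 + 5/6) = 2 + √(-2 + 5*(⅙)) = 2 + √(-2 + ⅚) = 2 + √(-7/6) = 2 + I*√42/6 ≈ 2.0 + 1.0801*I)
U(Z) = 2 + I*√42/6
j(T, l) = I*√42/3 (j(T, l) = -4 + 2*(2 + I*√42/6) = -4 + (4 + I*√42/3) = I*√42/3)
(-623 - 98) + 509*(j(3, -3)*(-23)) = (-623 - 98) + 509*((I*√42/3)*(-23)) = -721 + 509*(-23*I*√42/3) = -721 - 11707*I*√42/3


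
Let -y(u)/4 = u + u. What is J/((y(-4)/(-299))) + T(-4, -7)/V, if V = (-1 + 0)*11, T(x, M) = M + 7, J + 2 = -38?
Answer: 1495/4 ≈ 373.75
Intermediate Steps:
y(u) = -8*u (y(u) = -4*(u + u) = -8*u)
J = -40 (J = -2 - 38 = -40)
T(x, M) = 7 + M
V = -11 (V = -1*11 = -11)
J/((y(-4)/(-299))) + T(-4, -7)/V = -40/(-8*(-4)/(-299)) + (7 - 7)/(-11) = -40/(32*(-1/299)) + 0*(-1/11) = -40/(-32/299) + 0 = -40*(-299/32) + 0 = 1495/4 + 0 = 1495/4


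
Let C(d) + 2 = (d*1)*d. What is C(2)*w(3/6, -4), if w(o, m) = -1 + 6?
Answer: 10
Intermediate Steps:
w(o, m) = 5
C(d) = -2 + d² (C(d) = -2 + (d*1)*d = -2 + d*d = -2 + d²)
C(2)*w(3/6, -4) = (-2 + 2²)*5 = (-2 + 4)*5 = 2*5 = 10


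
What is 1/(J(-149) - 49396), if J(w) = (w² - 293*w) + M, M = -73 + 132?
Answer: 1/16521 ≈ 6.0529e-5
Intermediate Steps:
M = 59
J(w) = 59 + w² - 293*w (J(w) = (w² - 293*w) + 59 = 59 + w² - 293*w)
1/(J(-149) - 49396) = 1/((59 + (-149)² - 293*(-149)) - 49396) = 1/((59 + 22201 + 43657) - 49396) = 1/(65917 - 49396) = 1/16521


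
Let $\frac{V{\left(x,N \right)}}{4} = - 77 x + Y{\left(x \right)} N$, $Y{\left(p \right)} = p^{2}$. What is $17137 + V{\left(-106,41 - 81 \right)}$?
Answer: $-1747975$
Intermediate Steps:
$V{\left(x,N \right)} = - 308 x + 4 N x^{2}$ ($V{\left(x,N \right)} = 4 \left(- 77 x + x^{2} N\right) = 4 \left(- 77 x + N x^{2}\right) = - 308 x + 4 N x^{2}$)
$17137 + V{\left(-106,41 - 81 \right)} = 17137 + 4 \left(-106\right) \left(-77 + \left(41 - 81\right) \left(-106\right)\right) = 17137 + 4 \left(-106\right) \left(-77 - -4240\right) = 17137 + 4 \left(-106\right) \left(-77 + 4240\right) = 17137 + 4 \left(-106\right) 4163 = 17137 - 1765112 = -1747975$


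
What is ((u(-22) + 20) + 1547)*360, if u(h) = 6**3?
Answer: 641880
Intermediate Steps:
u(h) = 216
((u(-22) + 20) + 1547)*360 = ((216 + 20) + 1547)*360 = (236 + 1547)*360 = 1783*360 = 641880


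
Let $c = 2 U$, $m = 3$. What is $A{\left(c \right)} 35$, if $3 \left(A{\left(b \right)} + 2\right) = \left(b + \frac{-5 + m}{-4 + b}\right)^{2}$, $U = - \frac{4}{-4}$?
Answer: $35$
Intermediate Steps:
$U = 1$ ($U = \left(-4\right) \left(- \frac{1}{4}\right) = 1$)
$c = 2$ ($c = 2 \cdot 1 = 2$)
$A{\left(b \right)} = -2 + \frac{\left(b - \frac{2}{-4 + b}\right)^{2}}{3}$ ($A{\left(b \right)} = -2 + \frac{\left(b + \frac{-5 + 3}{-4 + b}\right)^{2}}{3} = -2 + \frac{\left(b - \frac{2}{-4 + b}\right)^{2}}{3}$)
$A{\left(c \right)} 35 = \left(-2 + \frac{\left(2 - 2^{2} + 4 \cdot 2\right)^{2}}{3 \left(-4 + 2\right)^{2}}\right) 35 = \left(-2 + \frac{\left(2 - 4 + 8\right)^{2}}{3 \cdot 4}\right) 35 = \left(-2 + \frac{1}{3} \cdot \frac{1}{4} \left(2 - 4 + 8\right)^{2}\right) 35 = \left(-2 + \frac{1}{3} \cdot \frac{1}{4} \cdot 6^{2}\right) 35 = \left(-2 + \frac{1}{3} \cdot \frac{1}{4} \cdot 36\right) 35 = \left(-2 + 3\right) 35 = 1 \cdot 35 = 35$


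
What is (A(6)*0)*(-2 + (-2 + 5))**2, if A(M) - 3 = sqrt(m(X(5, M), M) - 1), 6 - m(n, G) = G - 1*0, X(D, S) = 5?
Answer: 0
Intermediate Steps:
m(n, G) = 6 - G (m(n, G) = 6 - (G - 1*0) = 6 - (G + 0) = 6 - G)
A(M) = 3 + sqrt(5 - M) (A(M) = 3 + sqrt((6 - M) - 1) = 3 + sqrt(5 - M))
(A(6)*0)*(-2 + (-2 + 5))**2 = ((3 + sqrt(5 - 1*6))*0)*(-2 + (-2 + 5))**2 = ((3 + sqrt(5 - 6))*0)*(-2 + 3)**2 = ((3 + sqrt(-1))*0)*1**2 = ((3 + I)*0)*1 = 0*1 = 0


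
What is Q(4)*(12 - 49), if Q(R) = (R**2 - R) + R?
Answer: -592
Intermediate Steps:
Q(R) = R**2
Q(4)*(12 - 49) = 4**2*(12 - 49) = 16*(-37) = -592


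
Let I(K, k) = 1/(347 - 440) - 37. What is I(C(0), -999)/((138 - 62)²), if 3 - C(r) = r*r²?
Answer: -1721/268584 ≈ -0.0064077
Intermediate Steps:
C(r) = 3 - r³ (C(r) = 3 - r*r² = 3 - r³)
I(K, k) = -3442/93 (I(K, k) = 1/(-93) - 37 = -1/93 - 37 = -3442/93)
I(C(0), -999)/((138 - 62)²) = -3442/(93*(138 - 62)²) = -3442/(93*(76²)) = -3442/93/5776 = -3442/93*1/5776 = -1721/268584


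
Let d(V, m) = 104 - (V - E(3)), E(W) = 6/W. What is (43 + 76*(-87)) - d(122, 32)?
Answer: -6553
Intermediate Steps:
d(V, m) = 106 - V (d(V, m) = 104 - (V - 6/3) = 104 - (V - 1*2) = 104 - (V - 2) = 104 - (-2 + V) = 104 + (2 - V) = 106 - V)
(43 + 76*(-87)) - d(122, 32) = (43 + 76*(-87)) - (106 - 1*122) = (43 - 6612) - (106 - 122) = -6569 - 1*(-16) = -6569 + 16 = -6553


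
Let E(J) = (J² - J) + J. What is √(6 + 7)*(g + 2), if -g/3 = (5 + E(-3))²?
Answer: -586*√13 ≈ -2112.9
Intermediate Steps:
E(J) = J²
g = -588 (g = -3*(5 + (-3)²)² = -3*(5 + 9)² = -3*14² = -3*196 = -588)
√(6 + 7)*(g + 2) = √(6 + 7)*(-588 + 2) = √13*(-586) = -586*√13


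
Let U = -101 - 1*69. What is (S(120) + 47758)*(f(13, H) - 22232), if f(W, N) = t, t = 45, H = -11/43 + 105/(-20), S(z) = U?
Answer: -1055834956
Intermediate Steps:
U = -170 (U = -101 - 69 = -170)
S(z) = -170
H = -947/172 (H = -11*1/43 + 105*(-1/20) = -11/43 - 21/4 = -947/172 ≈ -5.5058)
f(W, N) = 45
(S(120) + 47758)*(f(13, H) - 22232) = (-170 + 47758)*(45 - 22232) = 47588*(-22187) = -1055834956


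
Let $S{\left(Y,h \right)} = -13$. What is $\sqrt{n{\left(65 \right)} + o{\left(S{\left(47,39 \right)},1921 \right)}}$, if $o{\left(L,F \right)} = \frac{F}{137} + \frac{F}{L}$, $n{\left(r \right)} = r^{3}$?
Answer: $\frac{3 \sqrt{96741727589}}{1781} \approx 523.92$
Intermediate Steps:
$o{\left(L,F \right)} = \frac{F}{137} + \frac{F}{L}$ ($o{\left(L,F \right)} = F \frac{1}{137} + \frac{F}{L} = \frac{F}{137} + \frac{F}{L}$)
$\sqrt{n{\left(65 \right)} + o{\left(S{\left(47,39 \right)},1921 \right)}} = \sqrt{65^{3} + \left(\frac{1}{137} \cdot 1921 + \frac{1921}{-13}\right)} = \sqrt{274625 + \left(\frac{1921}{137} + 1921 \left(- \frac{1}{13}\right)\right)} = \sqrt{274625 + \left(\frac{1921}{137} - \frac{1921}{13}\right)} = \sqrt{274625 - \frac{238204}{1781}} = \sqrt{\frac{488868921}{1781}} = \frac{3 \sqrt{96741727589}}{1781}$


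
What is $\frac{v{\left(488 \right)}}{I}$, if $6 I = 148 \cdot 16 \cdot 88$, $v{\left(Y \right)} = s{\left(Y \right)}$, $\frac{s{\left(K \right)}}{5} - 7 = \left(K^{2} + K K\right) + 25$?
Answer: $\frac{223275}{3256} \approx 68.573$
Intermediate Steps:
$s{\left(K \right)} = 160 + 10 K^{2}$ ($s{\left(K \right)} = 35 + 5 \left(\left(K^{2} + K K\right) + 25\right) = 35 + 5 \left(\left(K^{2} + K^{2}\right) + 25\right) = 35 + 5 \left(2 K^{2} + 25\right) = 35 + 5 \left(25 + 2 K^{2}\right) = 35 + \left(125 + 10 K^{2}\right) = 160 + 10 K^{2}$)
$v{\left(Y \right)} = 160 + 10 Y^{2}$
$I = \frac{104192}{3}$ ($I = \frac{148 \cdot 16 \cdot 88}{6} = \frac{2368 \cdot 88}{6} = \frac{1}{6} \cdot 208384 = \frac{104192}{3} \approx 34731.0$)
$\frac{v{\left(488 \right)}}{I} = \frac{160 + 10 \cdot 488^{2}}{\frac{104192}{3}} = \left(160 + 10 \cdot 238144\right) \frac{3}{104192} = \left(160 + 2381440\right) \frac{3}{104192} = 2381600 \cdot \frac{3}{104192} = \frac{223275}{3256}$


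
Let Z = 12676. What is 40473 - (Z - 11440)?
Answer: 39237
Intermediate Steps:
40473 - (Z - 11440) = 40473 - (12676 - 11440) = 40473 - 1*1236 = 40473 - 1236 = 39237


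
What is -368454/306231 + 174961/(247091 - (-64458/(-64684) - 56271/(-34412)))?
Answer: -6948946950591100062/14035470980188251509 ≈ -0.49510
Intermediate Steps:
-368454/306231 + 174961/(247091 - (-64458/(-64684) - 56271/(-34412))) = -368454*1/306231 + 174961/(247091 - (-64458*(-1/64684) - 56271*(-1/34412))) = -122818/102077 + 174961/(247091 - (32229/32342 + 56271/34412)) = -122818/102077 + 174961/(247091 - 1*1464490515/556476452) = -122818/102077 + 174961/(247091 - 1464490515/556476452) = -122818/102077 + 174961/(137498858510617/556476452) = -122818/102077 + 174961*(556476452/137498858510617) = -122818/102077 + 97361676518372/137498858510617 = -6948946950591100062/14035470980188251509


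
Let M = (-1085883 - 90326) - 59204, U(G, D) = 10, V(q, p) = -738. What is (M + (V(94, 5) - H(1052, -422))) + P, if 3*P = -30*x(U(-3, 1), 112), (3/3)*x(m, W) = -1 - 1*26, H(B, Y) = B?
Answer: -1236933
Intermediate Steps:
x(m, W) = -27 (x(m, W) = -1 - 1*26 = -1 - 26 = -27)
P = 270 (P = (-30*(-27))/3 = (⅓)*810 = 270)
M = -1235413 (M = -1176209 - 59204 = -1235413)
(M + (V(94, 5) - H(1052, -422))) + P = (-1235413 + (-738 - 1*1052)) + 270 = (-1235413 + (-738 - 1052)) + 270 = (-1235413 - 1790) + 270 = -1237203 + 270 = -1236933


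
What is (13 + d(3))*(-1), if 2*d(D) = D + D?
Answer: -16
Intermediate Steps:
d(D) = D (d(D) = (D + D)/2 = (2*D)/2 = D)
(13 + d(3))*(-1) = (13 + 3)*(-1) = 16*(-1) = -16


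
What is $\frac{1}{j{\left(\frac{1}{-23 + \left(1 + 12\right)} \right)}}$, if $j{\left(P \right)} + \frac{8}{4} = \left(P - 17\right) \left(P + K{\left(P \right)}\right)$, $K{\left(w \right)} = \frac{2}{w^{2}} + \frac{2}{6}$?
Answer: $- \frac{100}{342599} \approx -0.00029189$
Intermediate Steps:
$K{\left(w \right)} = \frac{1}{3} + \frac{2}{w^{2}}$ ($K{\left(w \right)} = \frac{2}{w^{2}} + 2 \cdot \frac{1}{6} = \frac{2}{w^{2}} + \frac{1}{3} = \frac{1}{3} + \frac{2}{w^{2}}$)
$j{\left(P \right)} = -2 + \left(-17 + P\right) \left(\frac{1}{3} + P + \frac{2}{P^{2}}\right)$ ($j{\left(P \right)} = -2 + \left(P - 17\right) \left(P + \left(\frac{1}{3} + \frac{2}{P^{2}}\right)\right) = -2 + \left(-17 + P\right) \left(\frac{1}{3} + P + \frac{2}{P^{2}}\right)$)
$\frac{1}{j{\left(\frac{1}{-23 + \left(1 + 12\right)} \right)}} = \frac{1}{- \frac{23}{3} + \left(\frac{1}{-23 + \left(1 + 12\right)}\right)^{2} - \frac{34}{\frac{1}{\left(-23 + \left(1 + 12\right)\right)^{2}}} + \frac{2}{\frac{1}{-23 + \left(1 + 12\right)}} - \frac{50}{3 \left(-23 + \left(1 + 12\right)\right)}} = \frac{1}{- \frac{23}{3} + \left(\frac{1}{-23 + 13}\right)^{2} - \frac{34}{\frac{1}{\left(-23 + 13\right)^{2}}} + \frac{2}{\frac{1}{-23 + 13}} - \frac{50}{3 \left(-23 + 13\right)}} = \frac{1}{- \frac{23}{3} + \left(\frac{1}{-10}\right)^{2} - \frac{34}{\frac{1}{100}} + \frac{2}{\frac{1}{-10}} - \frac{50}{3 \left(-10\right)}} = \frac{1}{- \frac{23}{3} + \left(- \frac{1}{10}\right)^{2} - \frac{34}{\frac{1}{100}} + \frac{2}{- \frac{1}{10}} - - \frac{5}{3}} = \frac{1}{- \frac{23}{3} + \frac{1}{100} - 3400 + 2 \left(-10\right) + \frac{5}{3}} = \frac{1}{- \frac{23}{3} + \frac{1}{100} - 3400 - 20 + \frac{5}{3}} = \frac{1}{- \frac{342599}{100}} = - \frac{100}{342599}$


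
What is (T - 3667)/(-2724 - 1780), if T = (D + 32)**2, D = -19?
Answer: 1749/2252 ≈ 0.77664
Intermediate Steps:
T = 169 (T = (-19 + 32)**2 = 13**2 = 169)
(T - 3667)/(-2724 - 1780) = (169 - 3667)/(-2724 - 1780) = -3498/(-4504) = -3498*(-1/4504) = 1749/2252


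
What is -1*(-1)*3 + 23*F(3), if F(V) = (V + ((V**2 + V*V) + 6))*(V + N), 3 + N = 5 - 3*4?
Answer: -4344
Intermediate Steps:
N = -10 (N = -3 + (5 - 3*4) = -3 + (5 - 12) = -3 - 7 = -10)
F(V) = (-10 + V)*(6 + V + 2*V**2) (F(V) = (V + ((V**2 + V*V) + 6))*(V - 10) = (V + ((V**2 + V**2) + 6))*(-10 + V) = (V + (2*V**2 + 6))*(-10 + V) = (V + (6 + 2*V**2))*(-10 + V) = (6 + V + 2*V**2)*(-10 + V) = (-10 + V)*(6 + V + 2*V**2))
-1*(-1)*3 + 23*F(3) = -1*(-1)*3 + 23*(-60 - 19*3**2 - 4*3 + 2*3**3) = 1*3 + 23*(-60 - 19*9 - 12 + 2*27) = 3 + 23*(-60 - 171 - 12 + 54) = 3 + 23*(-189) = 3 - 4347 = -4344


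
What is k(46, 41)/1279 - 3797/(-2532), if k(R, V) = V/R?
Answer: 111748255/74483844 ≈ 1.5003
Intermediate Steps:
k(46, 41)/1279 - 3797/(-2532) = (41/46)/1279 - 3797/(-2532) = (41*(1/46))*(1/1279) - 3797*(-1/2532) = (41/46)*(1/1279) + 3797/2532 = 41/58834 + 3797/2532 = 111748255/74483844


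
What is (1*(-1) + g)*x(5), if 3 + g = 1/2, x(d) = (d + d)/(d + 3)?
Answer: -35/8 ≈ -4.3750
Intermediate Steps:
x(d) = 2*d/(3 + d) (x(d) = (2*d)/(3 + d) = 2*d/(3 + d))
g = -5/2 (g = -3 + 1/2 = -5/2 ≈ -2.5000)
(1*(-1) + g)*x(5) = (1*(-1) - 5/2)*(2*5/(3 + 5)) = (-1 - 5/2)*(2*5/8) = -7*5/8 = -7/2*5/4 = -35/8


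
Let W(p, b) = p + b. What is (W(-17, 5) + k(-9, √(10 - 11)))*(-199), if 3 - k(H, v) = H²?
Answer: 17910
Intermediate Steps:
W(p, b) = b + p
k(H, v) = 3 - H²
(W(-17, 5) + k(-9, √(10 - 11)))*(-199) = ((5 - 17) + (3 - 1*(-9)²))*(-199) = (-12 + (3 - 1*81))*(-199) = (-12 + (3 - 81))*(-199) = (-12 - 78)*(-199) = -90*(-199) = 17910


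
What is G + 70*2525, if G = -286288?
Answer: -109538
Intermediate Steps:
G + 70*2525 = -286288 + 70*2525 = -286288 + 176750 = -109538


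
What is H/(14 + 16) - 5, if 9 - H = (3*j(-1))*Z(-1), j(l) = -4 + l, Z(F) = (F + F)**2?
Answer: -27/10 ≈ -2.7000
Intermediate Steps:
Z(F) = 4*F**2 (Z(F) = (2*F)**2 = 4*F**2)
H = 69 (H = 9 - 3*(-4 - 1)*4*(-1)**2 = 9 - 3*(-5)*4*1 = 9 - (-15)*4 = 9 - 1*(-60) = 9 + 60 = 69)
H/(14 + 16) - 5 = 69/(14 + 16) - 5 = 69/30 - 5 = 69*(1/30) - 5 = 23/10 - 5 = -27/10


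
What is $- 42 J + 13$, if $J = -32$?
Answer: $1357$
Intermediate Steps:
$- 42 J + 13 = \left(-42\right) \left(-32\right) + 13 = 1344 + 13 = 1357$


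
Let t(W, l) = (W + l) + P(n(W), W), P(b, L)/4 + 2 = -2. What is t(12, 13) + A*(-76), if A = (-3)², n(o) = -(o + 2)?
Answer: -675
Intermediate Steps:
n(o) = -2 - o (n(o) = -(2 + o) = -2 - o)
P(b, L) = -16 (P(b, L) = -8 + 4*(-2) = -8 - 8 = -16)
t(W, l) = -16 + W + l (t(W, l) = (W + l) - 16 = -16 + W + l)
A = 9
t(12, 13) + A*(-76) = (-16 + 12 + 13) + 9*(-76) = 9 - 684 = -675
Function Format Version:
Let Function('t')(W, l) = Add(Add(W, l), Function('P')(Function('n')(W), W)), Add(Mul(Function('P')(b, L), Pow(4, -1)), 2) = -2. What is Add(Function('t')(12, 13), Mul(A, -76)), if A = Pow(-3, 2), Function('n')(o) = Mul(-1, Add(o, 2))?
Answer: -675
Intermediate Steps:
Function('n')(o) = Add(-2, Mul(-1, o)) (Function('n')(o) = Mul(-1, Add(2, o)) = Add(-2, Mul(-1, o)))
Function('P')(b, L) = -16 (Function('P')(b, L) = Add(-8, Mul(4, -2)) = Add(-8, -8) = -16)
Function('t')(W, l) = Add(-16, W, l) (Function('t')(W, l) = Add(Add(W, l), -16) = Add(-16, W, l))
A = 9
Add(Function('t')(12, 13), Mul(A, -76)) = Add(Add(-16, 12, 13), Mul(9, -76)) = Add(9, -684) = -675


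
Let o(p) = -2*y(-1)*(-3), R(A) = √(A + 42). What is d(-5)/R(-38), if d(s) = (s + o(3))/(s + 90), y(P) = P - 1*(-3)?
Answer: 7/170 ≈ 0.041176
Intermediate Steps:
y(P) = 3 + P (y(P) = P + 3 = 3 + P)
R(A) = √(42 + A)
o(p) = 12 (o(p) = -2*(3 - 1)*(-3) = -2*2*(-3) = -4*(-3) = 12)
d(s) = (12 + s)/(90 + s) (d(s) = (s + 12)/(s + 90) = (12 + s)/(90 + s))
d(-5)/R(-38) = ((12 - 5)/(90 - 5))/(√(42 - 38)) = (7/85)/(√4) = ((1/85)*7)/2 = (7/85)*(½) = 7/170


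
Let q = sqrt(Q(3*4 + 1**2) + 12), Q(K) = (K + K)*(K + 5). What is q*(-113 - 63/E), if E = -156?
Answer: -5855*sqrt(30)/13 ≈ -2466.9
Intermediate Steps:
Q(K) = 2*K*(5 + K) (Q(K) = (2*K)*(5 + K) = 2*K*(5 + K))
q = 4*sqrt(30) (q = sqrt(2*(3*4 + 1**2)*(5 + (3*4 + 1**2)) + 12) = sqrt(2*(12 + 1)*(5 + (12 + 1)) + 12) = sqrt(2*13*(5 + 13) + 12) = sqrt(2*13*18 + 12) = sqrt(468 + 12) = sqrt(480) = 4*sqrt(30) ≈ 21.909)
q*(-113 - 63/E) = (4*sqrt(30))*(-113 - 63/(-156)) = (4*sqrt(30))*(-113 - 63*(-1/156)) = (4*sqrt(30))*(-113 + 21/52) = (4*sqrt(30))*(-5855/52) = -5855*sqrt(30)/13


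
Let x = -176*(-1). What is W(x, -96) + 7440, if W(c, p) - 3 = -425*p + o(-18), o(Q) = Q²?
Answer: 48567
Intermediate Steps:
x = 176 (x = -44*(-4) = 176)
W(c, p) = 327 - 425*p (W(c, p) = 3 + (-425*p + (-18)²) = 3 + (-425*p + 324) = 3 + (324 - 425*p) = 327 - 425*p)
W(x, -96) + 7440 = (327 - 425*(-96)) + 7440 = (327 + 40800) + 7440 = 41127 + 7440 = 48567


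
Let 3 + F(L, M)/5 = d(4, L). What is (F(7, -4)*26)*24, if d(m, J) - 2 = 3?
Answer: 6240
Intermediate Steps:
d(m, J) = 5 (d(m, J) = 2 + 3 = 5)
F(L, M) = 10 (F(L, M) = -15 + 5*5 = -15 + 25 = 10)
(F(7, -4)*26)*24 = (10*26)*24 = 260*24 = 6240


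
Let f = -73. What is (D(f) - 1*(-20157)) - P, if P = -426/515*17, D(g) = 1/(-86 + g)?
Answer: 1651706908/81885 ≈ 20171.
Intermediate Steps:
P = -7242/515 (P = -426*1/515*17 = -426/515*17 = -7242/515 ≈ -14.062)
(D(f) - 1*(-20157)) - P = (1/(-86 - 73) - 1*(-20157)) - 1*(-7242/515) = (1/(-159) + 20157) + 7242/515 = (-1/159 + 20157) + 7242/515 = 3204962/159 + 7242/515 = 1651706908/81885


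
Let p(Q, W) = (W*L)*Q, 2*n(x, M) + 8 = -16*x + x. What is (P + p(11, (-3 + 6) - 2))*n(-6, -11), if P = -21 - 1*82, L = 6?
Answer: -1517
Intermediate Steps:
P = -103 (P = -21 - 82 = -103)
n(x, M) = -4 - 15*x/2 (n(x, M) = -4 + (-16*x + x)/2 = -4 + (-15*x)/2 = -4 - 15*x/2)
p(Q, W) = 6*Q*W (p(Q, W) = (W*6)*Q = (6*W)*Q = 6*Q*W)
(P + p(11, (-3 + 6) - 2))*n(-6, -11) = (-103 + 6*11*((-3 + 6) - 2))*(-4 - 15/2*(-6)) = (-103 + 6*11*(3 - 2))*(-4 + 45) = (-103 + 6*11*1)*41 = (-103 + 66)*41 = -37*41 = -1517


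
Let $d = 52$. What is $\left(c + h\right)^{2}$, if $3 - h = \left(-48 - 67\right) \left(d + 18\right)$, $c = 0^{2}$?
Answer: $64850809$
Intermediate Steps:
$c = 0$
$h = 8053$ ($h = 3 - \left(-48 - 67\right) \left(52 + 18\right) = 3 - \left(-115\right) 70 = 3 - -8050 = 3 + 8050 = 8053$)
$\left(c + h\right)^{2} = \left(0 + 8053\right)^{2} = 8053^{2} = 64850809$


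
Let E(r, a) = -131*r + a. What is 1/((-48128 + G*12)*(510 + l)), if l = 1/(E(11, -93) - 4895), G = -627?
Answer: -6429/182471165428 ≈ -3.5233e-8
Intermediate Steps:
E(r, a) = a - 131*r
l = -1/6429 (l = 1/((-93 - 131*11) - 4895) = 1/((-93 - 1441) - 4895) = 1/(-1534 - 4895) = 1/(-6429) = -1/6429 ≈ -0.00015555)
1/((-48128 + G*12)*(510 + l)) = 1/((-48128 - 627*12)*(510 - 1/6429)) = 1/((-48128 - 7524)*(3278789/6429)) = 1/(-55652*3278789/6429) = 1/(-182471165428/6429) = -6429/182471165428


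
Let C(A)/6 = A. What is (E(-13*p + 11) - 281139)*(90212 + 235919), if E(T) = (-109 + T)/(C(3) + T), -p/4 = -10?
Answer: -45018676766661/491 ≈ -9.1688e+10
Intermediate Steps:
p = 40 (p = -4*(-10) = 40)
C(A) = 6*A
E(T) = (-109 + T)/(18 + T) (E(T) = (-109 + T)/(6*3 + T) = (-109 + T)/(18 + T))
(E(-13*p + 11) - 281139)*(90212 + 235919) = ((-109 + (-13*40 + 11))/(18 + (-13*40 + 11)) - 281139)*(90212 + 235919) = ((-109 + (-520 + 11))/(18 + (-520 + 11)) - 281139)*326131 = ((-109 - 509)/(18 - 509) - 281139)*326131 = (-618/(-491) - 281139)*326131 = (-1/491*(-618) - 281139)*326131 = (618/491 - 281139)*326131 = -138038631/491*326131 = -45018676766661/491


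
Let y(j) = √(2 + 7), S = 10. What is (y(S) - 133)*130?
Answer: -16900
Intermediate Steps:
y(j) = 3 (y(j) = √9 = 3)
(y(S) - 133)*130 = (3 - 133)*130 = -130*130 = -16900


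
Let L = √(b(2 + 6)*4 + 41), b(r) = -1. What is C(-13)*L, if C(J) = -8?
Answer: -8*√37 ≈ -48.662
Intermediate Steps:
L = √37 (L = √(-1*4 + 41) = √(-4 + 41) = √37 ≈ 6.0828)
C(-13)*L = -8*√37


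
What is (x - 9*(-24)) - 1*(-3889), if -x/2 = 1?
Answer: 4103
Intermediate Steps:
x = -2 (x = -2*1 = -2)
(x - 9*(-24)) - 1*(-3889) = (-2 - 9*(-24)) - 1*(-3889) = (-2 + 216) + 3889 = 214 + 3889 = 4103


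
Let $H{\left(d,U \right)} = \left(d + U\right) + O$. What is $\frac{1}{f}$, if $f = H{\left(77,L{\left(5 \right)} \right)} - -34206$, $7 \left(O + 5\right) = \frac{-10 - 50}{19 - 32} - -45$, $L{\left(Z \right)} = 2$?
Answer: $\frac{91}{3120125} \approx 2.9166 \cdot 10^{-5}$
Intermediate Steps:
$O = \frac{190}{91}$ ($O = -5 + \frac{\frac{-10 - 50}{19 - 32} - -45}{7} = -5 + \frac{- \frac{60}{-13} + 45}{7} = -5 + \frac{\left(-60\right) \left(- \frac{1}{13}\right) + 45}{7} = -5 + \frac{\frac{60}{13} + 45}{7} = -5 + \frac{1}{7} \cdot \frac{645}{13} = -5 + \frac{645}{91} = \frac{190}{91} \approx 2.0879$)
$H{\left(d,U \right)} = \frac{190}{91} + U + d$ ($H{\left(d,U \right)} = \left(d + U\right) + \frac{190}{91} = \left(U + d\right) + \frac{190}{91} = \frac{190}{91} + U + d$)
$f = \frac{3120125}{91}$ ($f = \left(\frac{190}{91} + 2 + 77\right) - -34206 = \frac{7379}{91} + 34206 = \frac{3120125}{91} \approx 34287.0$)
$\frac{1}{f} = \frac{1}{\frac{3120125}{91}} = \frac{91}{3120125}$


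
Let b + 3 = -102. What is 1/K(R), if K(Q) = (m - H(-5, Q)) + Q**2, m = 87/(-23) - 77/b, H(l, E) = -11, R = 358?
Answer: 345/44219323 ≈ 7.8020e-6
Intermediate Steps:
b = -105 (b = -3 - 102 = -105)
m = -1052/345 (m = 87/(-23) - 77/(-105) = 87*(-1/23) - 77*(-1/105) = -87/23 + 11/15 = -1052/345 ≈ -3.0493)
K(Q) = 2743/345 + Q**2 (K(Q) = (-1052/345 - 1*(-11)) + Q**2 = (-1052/345 + 11) + Q**2 = 2743/345 + Q**2)
1/K(R) = 1/(2743/345 + 358**2) = 1/(2743/345 + 128164) = 1/(44219323/345) = 345/44219323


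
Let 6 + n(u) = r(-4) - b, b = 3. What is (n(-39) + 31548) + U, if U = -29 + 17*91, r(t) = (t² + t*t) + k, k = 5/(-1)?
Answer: 33084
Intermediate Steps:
k = -5 (k = 5*(-1) = -5)
r(t) = -5 + 2*t² (r(t) = (t² + t*t) - 5 = (t² + t²) - 5 = 2*t² - 5 = -5 + 2*t²)
U = 1518 (U = -29 + 1547 = 1518)
n(u) = 18 (n(u) = -6 + ((-5 + 2*(-4)²) - 1*3) = -6 + ((-5 + 2*16) - 3) = -6 + ((-5 + 32) - 3) = -6 + (27 - 3) = -6 + 24 = 18)
(n(-39) + 31548) + U = (18 + 31548) + 1518 = 31566 + 1518 = 33084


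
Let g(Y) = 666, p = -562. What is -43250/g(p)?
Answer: -21625/333 ≈ -64.940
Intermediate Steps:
-43250/g(p) = -43250/666 = -43250*1/666 = -21625/333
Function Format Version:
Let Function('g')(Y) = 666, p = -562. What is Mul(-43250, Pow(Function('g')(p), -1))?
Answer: Rational(-21625, 333) ≈ -64.940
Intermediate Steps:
Mul(-43250, Pow(Function('g')(p), -1)) = Mul(-43250, Pow(666, -1)) = Mul(-43250, Rational(1, 666)) = Rational(-21625, 333)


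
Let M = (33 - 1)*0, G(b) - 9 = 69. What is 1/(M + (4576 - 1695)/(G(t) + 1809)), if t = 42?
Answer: 1887/2881 ≈ 0.65498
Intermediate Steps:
G(b) = 78 (G(b) = 9 + 69 = 78)
M = 0 (M = 32*0 = 0)
1/(M + (4576 - 1695)/(G(t) + 1809)) = 1/(0 + (4576 - 1695)/(78 + 1809)) = 1/(0 + 2881/1887) = 1/(2881/1887) = 1887/2881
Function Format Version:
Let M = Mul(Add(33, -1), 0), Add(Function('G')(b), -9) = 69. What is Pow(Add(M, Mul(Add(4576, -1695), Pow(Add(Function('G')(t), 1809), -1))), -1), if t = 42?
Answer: Rational(1887, 2881) ≈ 0.65498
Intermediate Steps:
Function('G')(b) = 78 (Function('G')(b) = Add(9, 69) = 78)
M = 0 (M = Mul(32, 0) = 0)
Pow(Add(M, Mul(Add(4576, -1695), Pow(Add(Function('G')(t), 1809), -1))), -1) = Pow(Add(0, Mul(Add(4576, -1695), Pow(Add(78, 1809), -1))), -1) = Pow(Add(0, Mul(2881, Pow(1887, -1))), -1) = Pow(Add(0, Mul(2881, Rational(1, 1887))), -1) = Pow(Add(0, Rational(2881, 1887)), -1) = Pow(Rational(2881, 1887), -1) = Rational(1887, 2881)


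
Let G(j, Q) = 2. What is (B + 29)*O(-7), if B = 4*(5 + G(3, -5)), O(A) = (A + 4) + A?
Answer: -570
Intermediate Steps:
O(A) = 4 + 2*A (O(A) = (4 + A) + A = 4 + 2*A)
B = 28 (B = 4*(5 + 2) = 4*7 = 28)
(B + 29)*O(-7) = (28 + 29)*(4 + 2*(-7)) = 57*(4 - 14) = 57*(-10) = -570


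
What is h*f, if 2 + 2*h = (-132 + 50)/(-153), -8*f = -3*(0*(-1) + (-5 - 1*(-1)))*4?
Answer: 224/51 ≈ 4.3922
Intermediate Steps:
f = -6 (f = -(-3*(0*(-1) + (-5 - 1*(-1))))*4/8 = -(-3*(0 + (-5 + 1)))*4/8 = -(-3*(0 - 4))*4/8 = -(-3*(-4))*4/8 = -3*4/2 = -⅛*48 = -6)
h = -112/153 (h = -1 + ((-132 + 50)/(-153))/2 = -1 + (-82*(-1/153))/2 = -1 + (½)*(82/153) = -1 + 41/153 = -112/153 ≈ -0.73203)
h*f = -112/153*(-6) = 224/51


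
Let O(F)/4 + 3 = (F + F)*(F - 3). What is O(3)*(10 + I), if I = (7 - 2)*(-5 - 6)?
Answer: 540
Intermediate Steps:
O(F) = -12 + 8*F*(-3 + F) (O(F) = -12 + 4*((F + F)*(F - 3)) = -12 + 4*((2*F)*(-3 + F)) = -12 + 4*(2*F*(-3 + F)) = -12 + 8*F*(-3 + F))
I = -55 (I = 5*(-11) = -55)
O(3)*(10 + I) = (-12 - 24*3 + 8*3²)*(10 - 55) = (-12 - 72 + 8*9)*(-45) = (-12 - 72 + 72)*(-45) = -12*(-45) = 540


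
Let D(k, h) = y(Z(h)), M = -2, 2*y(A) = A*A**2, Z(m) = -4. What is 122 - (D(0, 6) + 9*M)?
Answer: 172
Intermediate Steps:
y(A) = A**3/2 (y(A) = (A*A**2)/2 = A**3/2)
D(k, h) = -32 (D(k, h) = (1/2)*(-4)**3 = (1/2)*(-64) = -32)
122 - (D(0, 6) + 9*M) = 122 - (-32 + 9*(-2)) = 122 - (-32 - 18) = 122 - 1*(-50) = 122 + 50 = 172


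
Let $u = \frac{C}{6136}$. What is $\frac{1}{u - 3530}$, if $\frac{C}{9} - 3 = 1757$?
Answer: $- \frac{767}{2705530} \approx -0.00028349$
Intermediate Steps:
$C = 15840$ ($C = 27 + 9 \cdot 1757 = 27 + 15813 = 15840$)
$u = \frac{1980}{767}$ ($u = \frac{15840}{6136} = 15840 \cdot \frac{1}{6136} = \frac{1980}{767} \approx 2.5815$)
$\frac{1}{u - 3530} = \frac{1}{\frac{1980}{767} - 3530} = \frac{1}{- \frac{2705530}{767}} = - \frac{767}{2705530}$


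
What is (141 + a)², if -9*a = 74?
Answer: 1428025/81 ≈ 17630.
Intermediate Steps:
a = -74/9 (a = -⅑*74 = -74/9 ≈ -8.2222)
(141 + a)² = (141 - 74/9)² = (1195/9)² = 1428025/81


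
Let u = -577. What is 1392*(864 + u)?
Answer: 399504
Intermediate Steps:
1392*(864 + u) = 1392*(864 - 577) = 1392*287 = 399504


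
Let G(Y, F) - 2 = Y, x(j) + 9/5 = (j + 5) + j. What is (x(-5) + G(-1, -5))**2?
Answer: 841/25 ≈ 33.640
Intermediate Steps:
x(j) = 16/5 + 2*j (x(j) = -9/5 + ((j + 5) + j) = -9/5 + ((5 + j) + j) = -9/5 + (5 + 2*j) = 16/5 + 2*j)
G(Y, F) = 2 + Y
(x(-5) + G(-1, -5))**2 = ((16/5 + 2*(-5)) + (2 - 1))**2 = ((16/5 - 10) + 1)**2 = (-34/5 + 1)**2 = (-29/5)**2 = 841/25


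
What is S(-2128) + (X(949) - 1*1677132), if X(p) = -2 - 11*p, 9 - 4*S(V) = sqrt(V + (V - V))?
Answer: -6750283/4 - I*sqrt(133) ≈ -1.6876e+6 - 11.533*I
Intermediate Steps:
S(V) = 9/4 - sqrt(V)/4 (S(V) = 9/4 - sqrt(V + (V - V))/4 = 9/4 - sqrt(V + 0)/4 = 9/4 - sqrt(V)/4)
S(-2128) + (X(949) - 1*1677132) = (9/4 - I*sqrt(133)) + ((-2 - 11*949) - 1*1677132) = (9/4 - I*sqrt(133)) + ((-2 - 10439) - 1677132) = (9/4 - I*sqrt(133)) + (-10441 - 1677132) = (9/4 - I*sqrt(133)) - 1687573 = -6750283/4 - I*sqrt(133)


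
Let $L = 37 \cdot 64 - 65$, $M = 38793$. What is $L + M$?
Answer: $41096$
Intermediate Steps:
$L = 2303$ ($L = 2368 - 65 = 2303$)
$L + M = 2303 + 38793 = 41096$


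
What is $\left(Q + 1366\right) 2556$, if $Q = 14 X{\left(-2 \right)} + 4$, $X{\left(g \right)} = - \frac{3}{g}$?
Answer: $3555396$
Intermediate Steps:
$Q = 25$ ($Q = 14 \left(- \frac{3}{-2}\right) + 4 = 14 \left(\left(-3\right) \left(- \frac{1}{2}\right)\right) + 4 = 14 \cdot \frac{3}{2} + 4 = 21 + 4 = 25$)
$\left(Q + 1366\right) 2556 = \left(25 + 1366\right) 2556 = 1391 \cdot 2556 = 3555396$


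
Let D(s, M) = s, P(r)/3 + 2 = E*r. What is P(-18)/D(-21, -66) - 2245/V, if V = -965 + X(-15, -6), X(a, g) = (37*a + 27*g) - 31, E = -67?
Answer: -292391/1713 ≈ -170.69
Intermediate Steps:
X(a, g) = -31 + 27*g + 37*a (X(a, g) = (27*g + 37*a) - 31 = -31 + 27*g + 37*a)
P(r) = -6 - 201*r (P(r) = -6 + 3*(-67*r) = -6 - 201*r)
V = -1713 (V = -965 + (-31 + 27*(-6) + 37*(-15)) = -965 + (-31 - 162 - 555) = -965 - 748 = -1713)
P(-18)/D(-21, -66) - 2245/V = (-6 - 201*(-18))/(-21) - 2245/(-1713) = (-6 + 3618)*(-1/21) - 2245*(-1/1713) = 3612*(-1/21) + 2245/1713 = -172 + 2245/1713 = -292391/1713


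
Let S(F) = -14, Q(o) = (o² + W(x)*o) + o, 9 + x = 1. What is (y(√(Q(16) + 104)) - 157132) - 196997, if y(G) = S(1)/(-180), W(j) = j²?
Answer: -31871603/90 ≈ -3.5413e+5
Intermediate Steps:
x = -8 (x = -9 + 1 = -8)
Q(o) = o² + 65*o (Q(o) = (o² + (-8)²*o) + o = (o² + 64*o) + o = o² + 65*o)
y(G) = 7/90 (y(G) = -14/(-180) = -14*(-1/180) = 7/90)
(y(√(Q(16) + 104)) - 157132) - 196997 = (7/90 - 157132) - 196997 = -14141873/90 - 196997 = -31871603/90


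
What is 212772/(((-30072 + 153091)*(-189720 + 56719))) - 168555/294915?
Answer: -183860044573795/321686401023559 ≈ -0.57155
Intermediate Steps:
212772/(((-30072 + 153091)*(-189720 + 56719))) - 168555/294915 = 212772/((123019*(-133001))) - 168555*1/294915 = 212772/(-16361650019) - 11237/19661 = 212772*(-1/16361650019) - 11237/19661 = -212772/16361650019 - 11237/19661 = -183860044573795/321686401023559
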